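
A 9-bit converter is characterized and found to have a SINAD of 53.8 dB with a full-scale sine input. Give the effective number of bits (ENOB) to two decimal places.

8.64 bits

ENOB = (SINAD − 1.76) / 6.02 = (53.8 − 1.76)/6.02 = 8.645.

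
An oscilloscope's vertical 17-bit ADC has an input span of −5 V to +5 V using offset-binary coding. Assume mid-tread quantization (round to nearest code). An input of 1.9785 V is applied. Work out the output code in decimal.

code 91469

LSB = 10 V / 131072 = 76.29 µV.
Input sits at 91468.595 steps above V_low.
Round → code 91469.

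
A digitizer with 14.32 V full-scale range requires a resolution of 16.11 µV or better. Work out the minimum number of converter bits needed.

Number of steps required ≥ 14.32 V / 16.11 µV = 888888.89.
Need 2^N ≥ 888888.89; 2^19 = 524288, 2^20 = 1048576.
Minimum N = 20.

20 bits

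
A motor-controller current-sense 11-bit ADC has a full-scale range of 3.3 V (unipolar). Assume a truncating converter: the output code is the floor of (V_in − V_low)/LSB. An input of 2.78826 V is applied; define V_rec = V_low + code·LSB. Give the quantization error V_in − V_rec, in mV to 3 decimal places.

Step size: 3.3 V ÷ 2^11 = 1.611 mV.
Scaled input = 1730.4111 LSBs, so code = 1730.
V_rec = 0 + 1730·0.00161133 = 2.7875977 V.
Difference: 0.000662344 V → 0.662 mV.

0.662 mV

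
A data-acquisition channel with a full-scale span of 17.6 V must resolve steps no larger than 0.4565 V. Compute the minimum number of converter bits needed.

6 bits

Number of steps required ≥ 17.6 V / 0.4565 V = 38.55.
Need 2^N ≥ 38.55; 2^5 = 32, 2^6 = 64.
Minimum N = 6.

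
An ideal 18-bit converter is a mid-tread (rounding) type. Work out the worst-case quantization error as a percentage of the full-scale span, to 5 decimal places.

0.00019 %

Rounding → worst-case error = ½ LSB = V_FS/2^19, so 100/524288 = 0.000190735 % of full scale.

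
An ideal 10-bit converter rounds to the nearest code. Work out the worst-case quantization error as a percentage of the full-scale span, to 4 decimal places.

0.0488 %

Rounding → worst-case error = ½ LSB = V_FS/2^11, so 100/2048 = 0.0488281 % of full scale.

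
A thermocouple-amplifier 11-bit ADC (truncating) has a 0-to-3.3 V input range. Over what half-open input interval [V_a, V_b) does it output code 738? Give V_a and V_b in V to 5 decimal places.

LSB = 3.3/2^11 = 1.611 mV.
V_a = V_low + 738·LSB = 1.18916 V; V_b = V_low + 739·LSB = 1.19077 V.

[1.18916 V, 1.19077 V)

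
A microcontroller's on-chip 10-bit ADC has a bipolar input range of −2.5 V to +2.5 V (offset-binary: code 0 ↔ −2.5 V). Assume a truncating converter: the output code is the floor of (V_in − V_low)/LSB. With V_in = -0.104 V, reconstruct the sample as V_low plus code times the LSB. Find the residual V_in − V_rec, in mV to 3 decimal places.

3.422 mV

One LSB is 5 V / 1024 = 4.883 mV.
Scaled input = 490.7008 LSBs, so code = 490.
Code 490 maps back to (−2.5) + 490×0.00488281 V = -0.10742188 V.
V_in − V_rec = 0.00342188 V = 3.422 mV.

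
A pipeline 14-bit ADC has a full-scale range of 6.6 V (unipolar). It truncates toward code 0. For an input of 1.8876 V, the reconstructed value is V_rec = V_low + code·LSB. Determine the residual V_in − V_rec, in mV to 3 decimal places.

One LSB is 6.6 V / 16384 = 402.83 µV.
(V_in − V_low)/LSB = (1.8876 − 0)/0.000402832 = 4685.8240 → code 4685 (floor).
V_rec = 0 + 4685·0.000402832 = 1.8872681 V.
Error = 1.8876 − 1.8872681 = 0.000331934 V = 0.332 mV.

0.332 mV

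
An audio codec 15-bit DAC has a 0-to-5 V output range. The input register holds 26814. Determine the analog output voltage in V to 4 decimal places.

LSB = 5 V / 2^15 = 152.59 µV.
V_out = 0 + 26814 × 0.000152588 V = 4.09149 V.

4.0915 V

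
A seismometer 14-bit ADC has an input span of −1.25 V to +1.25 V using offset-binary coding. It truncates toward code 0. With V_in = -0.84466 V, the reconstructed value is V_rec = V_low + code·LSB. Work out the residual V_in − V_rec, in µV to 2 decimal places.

LSB = 2.5/2^14 = 152.59 µV.
Scaled input = 2656.4362 LSBs, so code = 2656.
Reconstructed: -0.84472656 V.
V_in − V_rec = 6.65625e-05 V = 66.56 µV.

66.56 µV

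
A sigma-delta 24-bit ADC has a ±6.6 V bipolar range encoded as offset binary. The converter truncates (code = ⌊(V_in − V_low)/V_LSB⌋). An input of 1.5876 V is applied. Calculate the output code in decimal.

code 10406449

Full-scale span = 13.2 V; LSB = 13.2/2^24 = 0.79 µV.
(1.5876 − (−6.6)) / 7.86781e-07 = 10406449.524 LSBs.
Floor → code 10406449.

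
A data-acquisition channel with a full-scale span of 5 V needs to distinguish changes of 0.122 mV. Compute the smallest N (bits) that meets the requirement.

16 bits

Number of steps required ≥ 5 V / 0.122 mV = 40983.61.
Need 2^N ≥ 40983.61; 2^15 = 32768, 2^16 = 65536.
Minimum N = 16.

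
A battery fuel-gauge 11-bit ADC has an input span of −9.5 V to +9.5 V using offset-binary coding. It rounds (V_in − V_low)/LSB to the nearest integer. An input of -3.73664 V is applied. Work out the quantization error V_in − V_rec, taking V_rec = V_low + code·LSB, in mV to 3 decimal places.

LSB = 19/2^11 = 9.277 mV.
(V_in − V_low)/LSB = (-3.73664 − (−9.5))/0.00927734 = 621.2295 → code 621 (round).
Code 621 maps back to (−9.5) + 621×0.00927734 V = -3.7387695 V.
V_in − V_rec = 0.00212953 V = 2.130 mV.

2.130 mV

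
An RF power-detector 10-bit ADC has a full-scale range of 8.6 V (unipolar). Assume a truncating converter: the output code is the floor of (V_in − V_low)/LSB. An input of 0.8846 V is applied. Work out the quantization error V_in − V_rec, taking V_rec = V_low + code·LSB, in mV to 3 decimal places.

One LSB is 8.6 V / 1024 = 8.398 mV.
(0.8846 − 0)/0.00839844 = 105.3291; ⌊·⌋ gives code 105.
Code 105 maps back to 0 + 105×0.00839844 V = 0.88183594 V.
Difference: 0.00276406 V → 2.764 mV.

2.764 mV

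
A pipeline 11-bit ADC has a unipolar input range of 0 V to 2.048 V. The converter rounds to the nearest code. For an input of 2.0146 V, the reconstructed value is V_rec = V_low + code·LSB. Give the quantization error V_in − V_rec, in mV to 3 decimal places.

One LSB is 2.048 V / 2048 = 1.000 mV.
(2.0146 − 0)/0.001 = 2014.6000; round gives code 2015.
Reconstructed: 2.015 V.
Difference: -0.0004 V → -0.400 mV.

-0.400 mV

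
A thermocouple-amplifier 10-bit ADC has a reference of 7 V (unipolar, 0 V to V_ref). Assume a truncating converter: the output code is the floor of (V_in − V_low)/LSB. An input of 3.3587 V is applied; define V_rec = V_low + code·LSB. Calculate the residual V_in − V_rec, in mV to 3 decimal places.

One LSB is 7 V / 1024 = 6.836 mV.
(3.3587 − 0)/0.00683594 = 491.3298; ⌊·⌋ gives code 491.
Reconstructed: 3.3564453 V.
V_in − V_rec = 0.00225469 V = 2.255 mV.

2.255 mV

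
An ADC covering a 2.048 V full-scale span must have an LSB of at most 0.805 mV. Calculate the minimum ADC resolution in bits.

12 bits

Number of steps required ≥ 2.048 V / 0.805 mV = 2544.10.
Need 2^N ≥ 2544.10; 2^11 = 2048, 2^12 = 4096.
Minimum N = 12.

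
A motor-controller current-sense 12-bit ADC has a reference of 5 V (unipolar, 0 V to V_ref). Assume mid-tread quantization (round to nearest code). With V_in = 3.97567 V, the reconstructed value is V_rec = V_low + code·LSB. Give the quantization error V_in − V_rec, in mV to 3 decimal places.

-0.160 mV

One LSB is 5 V / 4096 = 1.221 mV.
(V_in − V_low)/LSB = (3.97567 − 0)/0.0012207 = 3256.8689 → code 3257 (round).
V_rec = 0 + 3257·0.0012207 = 3.9758301 V.
Error = 3.97567 − 3.9758301 = -0.000160078 V = -0.160 mV.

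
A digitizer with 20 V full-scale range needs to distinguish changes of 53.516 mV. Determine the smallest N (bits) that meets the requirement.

9 bits

Number of steps required ≥ 20 V / 53.516 mV = 373.72.
Need 2^N ≥ 373.72; 2^8 = 256, 2^9 = 512.
Minimum N = 9.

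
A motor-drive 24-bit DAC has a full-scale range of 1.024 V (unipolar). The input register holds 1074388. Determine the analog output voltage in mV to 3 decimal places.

65.575 mV

LSB = 1.024 V / 2^24 = 0.06 µV.
V_out = 0 + 1074388 × 6.10352e-08 V = 0.0655754 V.
= 65.575 mV.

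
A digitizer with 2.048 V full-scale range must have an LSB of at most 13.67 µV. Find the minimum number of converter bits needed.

18 bits

Number of steps required ≥ 2.048 V / 13.67 µV = 149817.12.
Need 2^N ≥ 149817.12; 2^17 = 131072, 2^18 = 262144.
Minimum N = 18.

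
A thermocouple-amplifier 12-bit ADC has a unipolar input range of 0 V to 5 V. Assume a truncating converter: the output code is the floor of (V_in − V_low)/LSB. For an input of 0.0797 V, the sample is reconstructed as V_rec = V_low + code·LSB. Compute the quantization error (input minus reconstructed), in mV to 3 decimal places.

One LSB is 5 V / 4096 = 1.221 mV.
(0.0797 − 0)/0.0012207 = 65.2902; ⌊·⌋ gives code 65.
Code 65 maps back to 0 + 65×0.0012207 V = 0.079345703 V.
Error = 0.0797 − 0.079345703 = 0.000354297 V = 0.354 mV.

0.354 mV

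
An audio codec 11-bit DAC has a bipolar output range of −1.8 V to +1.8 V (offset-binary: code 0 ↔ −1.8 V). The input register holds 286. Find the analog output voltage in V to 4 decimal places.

LSB = 3.6 V / 2^11 = 1.758 mV.
V_out = (−1.8) + 286 × 0.00175781 V = -1.29727 V.

-1.2973 V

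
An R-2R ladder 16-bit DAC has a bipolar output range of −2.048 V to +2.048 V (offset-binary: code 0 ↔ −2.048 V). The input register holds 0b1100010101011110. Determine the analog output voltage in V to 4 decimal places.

1.1099 V

LSB = 4.096 V / 2^16 = 62.50 µV.
Code 0b1100010101011110 = 50526 decimal.
V_out = (−2.048) + 50526 × 6.25e-05 V = 1.10987 V.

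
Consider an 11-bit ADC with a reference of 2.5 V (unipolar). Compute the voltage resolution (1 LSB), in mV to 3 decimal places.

Full-scale span = 2.5 V.
LSB = 2.5 / 2^11 = 2.5 / 2048 = 0.0012207 V = 1.221 mV.

1.221 mV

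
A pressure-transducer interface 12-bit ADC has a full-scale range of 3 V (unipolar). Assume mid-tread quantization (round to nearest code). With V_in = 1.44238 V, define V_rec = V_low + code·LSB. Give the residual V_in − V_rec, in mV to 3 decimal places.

One LSB is 3 V / 4096 = 0.732 mV.
(V_in − V_low)/LSB = (1.44238 − 0)/0.000732422 = 1969.3295 → code 1969 (round).
Code 1969 maps back to 0 + 1969×0.000732422 V = 1.4421387 V.
V_in − V_rec = 0.000241328 V = 0.241 mV.

0.241 mV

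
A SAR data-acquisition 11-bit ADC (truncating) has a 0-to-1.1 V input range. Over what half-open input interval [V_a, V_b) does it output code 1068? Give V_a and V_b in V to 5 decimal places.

LSB = 1.1/2^11 = 0.537 mV.
V_a = V_low + 1068·LSB = 0.573633 V; V_b = V_low + 1069·LSB = 0.57417 V.

[0.57363 V, 0.57417 V)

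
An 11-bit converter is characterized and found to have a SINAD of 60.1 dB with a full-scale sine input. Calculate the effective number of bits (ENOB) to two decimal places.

ENOB = (SINAD − 1.76) / 6.02 = (60.1 − 1.76)/6.02 = 9.691.

9.69 bits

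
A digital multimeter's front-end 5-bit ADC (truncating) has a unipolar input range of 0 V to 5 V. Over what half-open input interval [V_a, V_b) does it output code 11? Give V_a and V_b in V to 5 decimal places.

[1.71875 V, 1.87500 V)

LSB = 5/2^5 = 156.250 mV.
V_a = V_low + 11·LSB = 1.71875 V; V_b = V_low + 12·LSB = 1.875 V.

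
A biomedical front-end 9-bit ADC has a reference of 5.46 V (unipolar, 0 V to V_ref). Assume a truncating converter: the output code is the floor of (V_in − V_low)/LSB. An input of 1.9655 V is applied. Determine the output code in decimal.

code 184

Full-scale span = 5.46 V; LSB = 5.46/2^9 = 10.664 mV.
(V_in − V_low)/LSB = (1.9655 − 0) / 0.0106641 = 184.311.
Floor → code 184.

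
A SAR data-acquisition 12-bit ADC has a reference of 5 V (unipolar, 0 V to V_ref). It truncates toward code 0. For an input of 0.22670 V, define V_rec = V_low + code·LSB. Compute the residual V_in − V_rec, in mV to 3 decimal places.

One LSB is 5 V / 4096 = 1.221 mV.
Scaled input = 185.7126 LSBs, so code = 185.
Code 185 maps back to 0 + 185×0.0012207 V = 0.22583008 V.
V_in − V_rec = 0.000869922 V = 0.870 mV.

0.870 mV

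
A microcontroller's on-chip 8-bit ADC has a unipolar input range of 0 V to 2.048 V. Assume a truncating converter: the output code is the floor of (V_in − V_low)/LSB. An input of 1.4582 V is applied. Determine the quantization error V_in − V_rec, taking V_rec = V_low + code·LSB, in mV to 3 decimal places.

LSB = 2.048/2^8 = 8.000 mV.
Scaled input = 182.2750 LSBs, so code = 182.
Reconstructed: 1.456 V.
V_in − V_rec = 0.0022 V = 2.200 mV.

2.200 mV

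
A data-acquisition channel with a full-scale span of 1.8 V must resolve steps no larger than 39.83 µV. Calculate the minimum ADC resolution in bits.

16 bits

Number of steps required ≥ 1.8 V / 39.83 µV = 45192.07.
Need 2^N ≥ 45192.07; 2^15 = 32768, 2^16 = 65536.
Minimum N = 16.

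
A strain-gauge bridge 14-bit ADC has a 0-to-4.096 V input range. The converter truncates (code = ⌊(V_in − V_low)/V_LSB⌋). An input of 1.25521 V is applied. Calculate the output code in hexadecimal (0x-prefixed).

Full-scale span = 4.096 V; LSB = 4.096/2^14 = 250.00 µV.
(V_in − V_low)/LSB = (1.25521 − 0) / 0.00025 = 5020.840.
Floor → code 5020.
In hexadecimal (0x-prefixed): 0x139C.

code 0x139C (decimal 5020)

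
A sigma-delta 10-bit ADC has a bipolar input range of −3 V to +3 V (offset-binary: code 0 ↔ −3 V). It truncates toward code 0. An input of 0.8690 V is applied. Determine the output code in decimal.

code 660

Full-scale span = 6 V; LSB = 6/2^10 = 5.859 mV.
Input sits at 660.309 steps above V_low.
So the output code is 660.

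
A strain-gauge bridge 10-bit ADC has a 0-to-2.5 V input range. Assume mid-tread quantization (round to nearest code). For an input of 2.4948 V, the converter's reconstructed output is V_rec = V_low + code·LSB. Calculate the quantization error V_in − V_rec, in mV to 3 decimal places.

Step size: 2.5 V ÷ 2^10 = 2.441 mV.
Scaled input = 1021.8701 LSBs, so code = 1022.
Reconstructed: 2.4951172 V.
V_in − V_rec = -0.000317187 V = -0.317 mV.

-0.317 mV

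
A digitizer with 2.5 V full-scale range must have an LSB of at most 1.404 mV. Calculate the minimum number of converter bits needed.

11 bits

Number of steps required ≥ 2.5 V / 1.404 mV = 1780.63.
Need 2^N ≥ 1780.63; 2^10 = 1024, 2^11 = 2048.
Minimum N = 11.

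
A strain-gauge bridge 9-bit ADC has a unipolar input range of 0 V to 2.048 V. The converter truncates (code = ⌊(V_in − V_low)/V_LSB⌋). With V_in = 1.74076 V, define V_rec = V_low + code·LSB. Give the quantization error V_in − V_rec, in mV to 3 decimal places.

0.760 mV

LSB = 2.048/2^9 = 4.000 mV.
(V_in − V_low)/LSB = (1.74076 − 0)/0.004 = 435.1900 → code 435 (floor).
Reconstructed: 1.74 V.
Difference: 0.00076 V → 0.760 mV.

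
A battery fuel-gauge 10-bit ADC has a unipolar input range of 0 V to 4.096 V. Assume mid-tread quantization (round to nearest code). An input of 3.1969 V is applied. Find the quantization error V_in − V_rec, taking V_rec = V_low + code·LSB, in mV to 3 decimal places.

0.900 mV

Step size: 4.096 V ÷ 2^10 = 4.000 mV.
(V_in − V_low)/LSB = (3.1969 − 0)/0.004 = 799.2250 → code 799 (round).
V_rec = 0 + 799·0.004 = 3.196 V.
Error = 3.1969 − 3.196 = 0.0009 V = 0.900 mV.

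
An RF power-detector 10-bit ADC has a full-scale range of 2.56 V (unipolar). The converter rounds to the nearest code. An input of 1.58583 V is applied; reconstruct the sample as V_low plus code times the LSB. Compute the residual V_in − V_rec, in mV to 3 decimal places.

Step size: 2.56 V ÷ 2^10 = 2.500 mV.
(V_in − V_low)/LSB = (1.58583 − 0)/0.0025 = 634.3320 → code 634 (round).
Code 634 maps back to 0 + 634×0.0025 V = 1.585 V.
V_in − V_rec = 0.00083 V = 0.830 mV.

0.830 mV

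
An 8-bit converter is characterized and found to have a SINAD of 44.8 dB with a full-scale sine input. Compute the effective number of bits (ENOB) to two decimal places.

ENOB = (SINAD − 1.76) / 6.02 = (44.8 − 1.76)/6.02 = 7.150.

7.15 bits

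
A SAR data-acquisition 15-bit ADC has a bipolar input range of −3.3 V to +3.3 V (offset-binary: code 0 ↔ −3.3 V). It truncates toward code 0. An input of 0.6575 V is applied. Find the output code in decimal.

code 19648

LSB = 6.6 V / 32768 = 201.42 µV.
(0.6575 − (−3.3)) / 0.000201416 = 19648.388 LSBs.
⌊·⌋(19648.388) = 19648.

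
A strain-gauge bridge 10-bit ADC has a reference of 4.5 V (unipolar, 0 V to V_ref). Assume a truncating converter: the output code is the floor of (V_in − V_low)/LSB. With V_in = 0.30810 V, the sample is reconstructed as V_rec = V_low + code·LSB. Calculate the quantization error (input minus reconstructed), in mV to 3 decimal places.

0.483 mV

LSB = 4.5/2^10 = 4.395 mV.
Scaled input = 70.1099 LSBs, so code = 70.
Code 70 maps back to 0 + 70×0.00439453 V = 0.30761719 V.
V_in − V_rec = 0.000482813 V = 0.483 mV.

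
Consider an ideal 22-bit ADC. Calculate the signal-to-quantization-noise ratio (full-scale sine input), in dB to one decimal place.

SNR ≈ 6.02·N + 1.76 dB = 6.02·22 + 1.76 = 134.20 dB.

134.2 dB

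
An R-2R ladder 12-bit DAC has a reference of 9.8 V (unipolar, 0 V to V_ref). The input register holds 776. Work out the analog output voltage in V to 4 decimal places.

1.8566 V

LSB = 9.8 V / 2^12 = 2.393 mV.
V_out = 0 + 776 × 0.00239258 V = 1.85664 V.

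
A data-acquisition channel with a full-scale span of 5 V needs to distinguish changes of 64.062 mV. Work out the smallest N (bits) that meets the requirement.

7 bits

Number of steps required ≥ 5 V / 64.062 mV = 78.05.
Need 2^N ≥ 78.05; 2^6 = 64, 2^7 = 128.
Minimum N = 7.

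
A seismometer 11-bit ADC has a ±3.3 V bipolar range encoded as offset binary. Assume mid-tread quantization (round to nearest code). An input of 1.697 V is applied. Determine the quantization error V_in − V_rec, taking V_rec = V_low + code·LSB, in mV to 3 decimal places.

Step size: 6.6 V ÷ 2^11 = 3.223 mV.
(1.697 − (−3.3))/0.00322266 = 1550.5842; round gives code 1551.
Code 1551 maps back to (−3.3) + 1551×0.00322266 V = 1.6983398 V.
Error = 1.697 − 1.6983398 = -0.00133984 V = -1.340 mV.

-1.340 mV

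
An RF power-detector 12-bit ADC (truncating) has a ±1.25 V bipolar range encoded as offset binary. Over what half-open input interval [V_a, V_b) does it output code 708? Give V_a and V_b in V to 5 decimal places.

[-0.81787 V, -0.81726 V)

LSB = 2.5/2^12 = 0.610 mV.
V_a = V_low + 708·LSB = -0.817871 V; V_b = V_low + 709·LSB = -0.817261 V.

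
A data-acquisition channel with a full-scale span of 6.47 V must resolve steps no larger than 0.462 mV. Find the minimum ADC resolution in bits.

Number of steps required ≥ 6.47 V / 0.462 mV = 14004.33.
Need 2^N ≥ 14004.33; 2^13 = 8192, 2^14 = 16384.
Minimum N = 14.

14 bits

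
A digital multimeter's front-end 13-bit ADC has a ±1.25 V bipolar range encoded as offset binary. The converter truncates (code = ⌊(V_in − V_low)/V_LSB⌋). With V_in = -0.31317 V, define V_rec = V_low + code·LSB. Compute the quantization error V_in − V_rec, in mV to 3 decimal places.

0.246 mV

Step size: 2.5 V ÷ 2^13 = 305.18 µV.
(V_in − V_low)/LSB = (-0.31317 − (−1.25))/0.000305176 = 3069.8045 → code 3069 (floor).
Reconstructed: -0.31341553 V.
V_in − V_rec = 0.000245527 V = 0.246 mV.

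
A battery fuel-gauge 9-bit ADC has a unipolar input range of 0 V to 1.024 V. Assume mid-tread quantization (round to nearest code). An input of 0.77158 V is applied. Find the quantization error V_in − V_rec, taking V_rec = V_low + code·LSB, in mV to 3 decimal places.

One LSB is 1.024 V / 512 = 2.000 mV.
(0.77158 − 0)/0.002 = 385.7900; round gives code 386.
V_rec = 0 + 386·0.002 = 0.772 V.
Error = 0.77158 − 0.772 = -0.00042 V = -0.420 mV.

-0.420 mV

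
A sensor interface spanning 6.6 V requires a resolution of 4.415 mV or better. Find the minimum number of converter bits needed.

11 bits

Number of steps required ≥ 6.6 V / 4.415 mV = 1494.90.
Need 2^N ≥ 1494.90; 2^10 = 1024, 2^11 = 2048.
Minimum N = 11.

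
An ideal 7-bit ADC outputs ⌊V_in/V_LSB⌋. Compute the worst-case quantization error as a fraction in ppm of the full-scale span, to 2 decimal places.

Truncating → worst-case error = 1 LSB = V_FS/2^7, so 1e+06/128 = 7812.5 ppm of full scale.

7812.50 ppm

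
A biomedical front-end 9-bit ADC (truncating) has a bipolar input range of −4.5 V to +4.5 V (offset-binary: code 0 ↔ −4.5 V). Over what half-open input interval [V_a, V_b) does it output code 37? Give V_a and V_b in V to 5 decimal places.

[-3.84961 V, -3.83203 V)

LSB = 9/2^9 = 17.578 mV.
V_a = V_low + 37·LSB = -3.84961 V; V_b = V_low + 38·LSB = -3.83203 V.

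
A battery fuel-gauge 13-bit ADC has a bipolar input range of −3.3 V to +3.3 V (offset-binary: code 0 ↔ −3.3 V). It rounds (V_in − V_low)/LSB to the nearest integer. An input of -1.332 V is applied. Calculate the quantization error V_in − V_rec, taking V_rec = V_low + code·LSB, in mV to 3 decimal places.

One LSB is 6.6 V / 8192 = 0.806 mV.
(-1.332 − (−3.3))/0.000805664 = 2442.7055; round gives code 2443.
V_rec = (−3.3) + 2443·0.000805664 = -1.3317627 V.
V_in − V_rec = -0.000237305 V = -0.237 mV.

-0.237 mV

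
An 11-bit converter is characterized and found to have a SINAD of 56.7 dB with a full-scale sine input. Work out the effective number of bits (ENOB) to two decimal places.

ENOB = (SINAD − 1.76) / 6.02 = (56.7 − 1.76)/6.02 = 9.126.

9.13 bits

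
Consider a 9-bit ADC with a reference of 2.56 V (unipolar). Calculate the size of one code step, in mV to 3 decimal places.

5.000 mV

Full-scale span = 2.56 V.
LSB = 2.56 / 2^9 = 2.56 / 512 = 0.005 V = 5.000 mV.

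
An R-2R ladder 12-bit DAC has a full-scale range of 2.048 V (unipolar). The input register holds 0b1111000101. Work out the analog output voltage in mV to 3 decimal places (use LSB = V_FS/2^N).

LSB = 2.048 V / 2^12 = 0.500 mV.
Code 0b1111000101 = 965 decimal.
V_out = 0 + 965 × 0.0005 V = 0.4825 V.
= 482.500 mV.

482.500 mV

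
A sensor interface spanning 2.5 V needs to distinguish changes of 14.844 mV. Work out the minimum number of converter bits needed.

Number of steps required ≥ 2.5 V / 14.844 mV = 168.42.
Need 2^N ≥ 168.42; 2^7 = 128, 2^8 = 256.
Minimum N = 8.

8 bits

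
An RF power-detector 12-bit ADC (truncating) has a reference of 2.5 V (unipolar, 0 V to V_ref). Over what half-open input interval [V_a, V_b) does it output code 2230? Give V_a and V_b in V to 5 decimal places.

[1.36108 V, 1.36169 V)

LSB = 2.5/2^12 = 0.610 mV.
V_a = V_low + 2230·LSB = 1.36108 V; V_b = V_low + 2231·LSB = 1.36169 V.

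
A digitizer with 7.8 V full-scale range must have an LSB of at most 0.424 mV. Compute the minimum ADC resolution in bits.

15 bits

Number of steps required ≥ 7.8 V / 0.424 mV = 18396.23.
Need 2^N ≥ 18396.23; 2^14 = 16384, 2^15 = 32768.
Minimum N = 15.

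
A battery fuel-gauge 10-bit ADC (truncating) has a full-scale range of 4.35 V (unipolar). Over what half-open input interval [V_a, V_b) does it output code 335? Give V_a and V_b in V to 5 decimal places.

[1.42310 V, 1.42734 V)

LSB = 4.35/2^10 = 4.248 mV.
V_a = V_low + 335·LSB = 1.4231 V; V_b = V_low + 336·LSB = 1.42734 V.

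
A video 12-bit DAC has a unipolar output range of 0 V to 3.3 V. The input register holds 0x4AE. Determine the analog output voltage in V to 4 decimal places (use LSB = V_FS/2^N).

LSB = 3.3 V / 2^12 = 0.806 mV.
Code 0x4AE = 1198 decimal.
V_out = 0 + 1198 × 0.000805664 V = 0.965186 V.

0.9652 V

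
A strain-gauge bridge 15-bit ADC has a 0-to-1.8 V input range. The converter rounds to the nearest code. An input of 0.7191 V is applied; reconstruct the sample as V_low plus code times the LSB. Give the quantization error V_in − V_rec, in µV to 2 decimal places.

-10.11 µV

One LSB is 1.8 V / 32768 = 54.93 µV.
Scaled input = 13090.8160 LSBs, so code = 13091.
Reconstructed: 0.71911011 V.
Difference: -1.01074e-05 V → -10.11 µV.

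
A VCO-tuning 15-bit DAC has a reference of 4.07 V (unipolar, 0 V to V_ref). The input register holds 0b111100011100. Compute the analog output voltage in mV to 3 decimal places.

LSB = 4.07 V / 2^15 = 124.21 µV.
Code 0b111100011100 = 3868 decimal.
V_out = 0 + 3868 × 0.000124207 V = 0.480431 V.
= 480.431 mV.

480.431 mV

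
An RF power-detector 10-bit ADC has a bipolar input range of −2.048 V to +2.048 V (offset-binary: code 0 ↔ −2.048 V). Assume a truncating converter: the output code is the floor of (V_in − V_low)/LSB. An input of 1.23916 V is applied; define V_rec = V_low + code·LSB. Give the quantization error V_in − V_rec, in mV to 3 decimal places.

3.160 mV

LSB = 4.096/2^10 = 4.000 mV.
(V_in − V_low)/LSB = (1.23916 − (−2.048))/0.004 = 821.7900 → code 821 (floor).
Reconstructed: 1.236 V.
Error = 1.23916 − 1.236 = 0.00316 V = 3.160 mV.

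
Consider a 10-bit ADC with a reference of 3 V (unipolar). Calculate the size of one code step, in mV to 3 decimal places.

2.930 mV

Full-scale span = 3 V.
LSB = 3 / 2^10 = 3 / 1024 = 0.00292969 V = 2.930 mV.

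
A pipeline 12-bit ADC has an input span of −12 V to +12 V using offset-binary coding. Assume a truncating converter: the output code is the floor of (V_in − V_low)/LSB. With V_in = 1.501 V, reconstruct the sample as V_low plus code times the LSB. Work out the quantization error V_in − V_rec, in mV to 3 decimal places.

1.000 mV

Step size: 24 V ÷ 2^12 = 5.859 mV.
(1.501 − (−12))/0.00585938 = 2304.1707; ⌊·⌋ gives code 2304.
V_rec = (−12) + 2304·0.00585938 = 1.5 V.
Error = 1.501 − 1.5 = 0.001 V = 1.000 mV.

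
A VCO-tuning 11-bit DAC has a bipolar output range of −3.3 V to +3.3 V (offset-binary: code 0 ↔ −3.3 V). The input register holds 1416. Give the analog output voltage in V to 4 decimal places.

LSB = 6.6 V / 2^11 = 3.223 mV.
V_out = (−3.3) + 1416 × 0.00322266 V = 1.26328 V.

1.2633 V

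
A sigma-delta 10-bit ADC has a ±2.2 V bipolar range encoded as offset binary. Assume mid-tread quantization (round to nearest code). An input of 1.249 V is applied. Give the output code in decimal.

code 803

Full-scale span = 4.4 V; LSB = 4.4/2^10 = 4.297 mV.
Input sits at 802.676 steps above V_low.
So the output code is 803.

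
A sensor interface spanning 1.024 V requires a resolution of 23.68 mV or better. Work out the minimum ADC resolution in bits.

6 bits

Number of steps required ≥ 1.024 V / 23.68 mV = 43.24.
Need 2^N ≥ 43.24; 2^5 = 32, 2^6 = 64.
Minimum N = 6.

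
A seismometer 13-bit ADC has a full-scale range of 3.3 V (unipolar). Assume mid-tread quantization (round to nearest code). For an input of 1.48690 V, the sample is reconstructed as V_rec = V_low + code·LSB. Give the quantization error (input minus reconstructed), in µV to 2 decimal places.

46.97 µV

LSB = 3.3/2^13 = 402.83 µV.
(1.48690 − 0)/0.000402832 = 3691.1166; round gives code 3691.
V_rec = 0 + 3691·0.000402832 = 1.486853 V.
Difference: 4.69727e-05 V → 46.97 µV.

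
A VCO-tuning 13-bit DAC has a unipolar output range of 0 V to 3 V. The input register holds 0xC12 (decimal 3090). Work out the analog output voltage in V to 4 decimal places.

1.1316 V

LSB = 3 V / 2^13 = 366.21 µV.
Code 0xC12 = 3090 decimal.
V_out = 0 + 3090 × 0.000366211 V = 1.13159 V.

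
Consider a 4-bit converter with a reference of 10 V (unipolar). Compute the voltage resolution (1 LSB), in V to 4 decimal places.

Full-scale span = 10 V.
LSB = 10 / 2^4 = 10 / 16 = 0.625 V = 0.6250 V.

0.6250 V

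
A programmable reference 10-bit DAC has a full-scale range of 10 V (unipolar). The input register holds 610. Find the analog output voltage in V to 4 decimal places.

LSB = 10 V / 2^10 = 9.766 mV.
V_out = 0 + 610 × 0.00976562 V = 5.95703 V.

5.9570 V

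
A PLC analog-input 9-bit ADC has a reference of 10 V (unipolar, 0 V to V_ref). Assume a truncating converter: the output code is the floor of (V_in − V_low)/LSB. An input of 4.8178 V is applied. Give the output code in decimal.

With 512 levels over 10 V, one step is 19.531 mV.
(4.8178 − 0) / 0.0195312 = 246.671 LSBs.
So the output code is 246.

code 246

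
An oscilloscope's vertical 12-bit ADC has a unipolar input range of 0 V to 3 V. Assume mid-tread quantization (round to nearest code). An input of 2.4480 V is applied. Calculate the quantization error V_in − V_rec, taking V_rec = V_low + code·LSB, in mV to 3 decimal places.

0.246 mV

Step size: 3 V ÷ 2^12 = 0.732 mV.
(V_in − V_low)/LSB = (2.4480 − 0)/0.000732422 = 3342.3360 → code 3342 (round).
Code 3342 maps back to 0 + 3342×0.000732422 V = 2.4477539 V.
Error = 2.4480 − 2.4477539 = 0.000246094 V = 0.246 mV.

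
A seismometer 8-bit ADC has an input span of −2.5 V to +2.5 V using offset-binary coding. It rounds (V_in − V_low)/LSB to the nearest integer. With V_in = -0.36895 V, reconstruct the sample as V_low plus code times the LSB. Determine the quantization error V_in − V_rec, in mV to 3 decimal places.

One LSB is 5 V / 256 = 19.531 mV.
(-0.36895 − (−2.5))/0.0195312 = 109.1098; round gives code 109.
V_rec = (−2.5) + 109·0.0195312 = -0.37109375 V.
Error = -0.36895 − (−0.37109375) = 0.00214375 V = 2.144 mV.

2.144 mV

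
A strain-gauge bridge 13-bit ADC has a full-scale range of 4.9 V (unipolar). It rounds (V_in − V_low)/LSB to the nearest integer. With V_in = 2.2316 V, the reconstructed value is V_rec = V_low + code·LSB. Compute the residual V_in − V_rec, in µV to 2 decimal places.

-77.25 µV

Step size: 4.9 V ÷ 2^13 = 0.598 mV.
(V_in − V_low)/LSB = (2.2316 − 0)/0.000598145 = 3730.8709 → code 3731 (round).
Reconstructed: 2.2316772 V.
V_in − V_rec = -7.72461e-05 V = -77.25 µV.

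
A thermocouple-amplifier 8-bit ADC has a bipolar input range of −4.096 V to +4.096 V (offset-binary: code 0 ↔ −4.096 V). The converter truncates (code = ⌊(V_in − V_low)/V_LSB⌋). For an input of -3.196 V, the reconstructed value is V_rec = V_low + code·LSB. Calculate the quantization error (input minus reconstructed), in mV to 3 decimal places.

LSB = 8.192/2^8 = 32.000 mV.
(-3.196 − (−4.096))/0.032 = 28.1250; ⌊·⌋ gives code 28.
Reconstructed: -3.2 V.
V_in − V_rec = 0.004 V = 4.000 mV.

4.000 mV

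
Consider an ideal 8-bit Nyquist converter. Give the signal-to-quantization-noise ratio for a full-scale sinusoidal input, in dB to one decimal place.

SNR ≈ 6.02·N + 1.76 dB = 6.02·8 + 1.76 = 49.92 dB.

49.9 dB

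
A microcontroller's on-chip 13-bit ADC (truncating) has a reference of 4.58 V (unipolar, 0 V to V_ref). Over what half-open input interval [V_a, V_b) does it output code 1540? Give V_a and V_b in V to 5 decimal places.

[0.86099 V, 0.86155 V)

LSB = 4.58/2^13 = 0.559 mV.
V_a = V_low + 1540·LSB = 0.860986 V; V_b = V_low + 1541·LSB = 0.861545 V.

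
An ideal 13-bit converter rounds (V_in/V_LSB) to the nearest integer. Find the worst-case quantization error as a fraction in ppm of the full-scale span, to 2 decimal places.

61.04 ppm

Rounding → worst-case error = ½ LSB = V_FS/2^14, so 1e+06/16384 = 61.0352 ppm of full scale.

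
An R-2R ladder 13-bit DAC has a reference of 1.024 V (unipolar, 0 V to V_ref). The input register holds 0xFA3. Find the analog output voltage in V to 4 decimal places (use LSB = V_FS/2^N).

0.5004 V

LSB = 1.024 V / 2^13 = 125.00 µV.
Code 0xFA3 = 4003 decimal.
V_out = 0 + 4003 × 0.000125 V = 0.500375 V.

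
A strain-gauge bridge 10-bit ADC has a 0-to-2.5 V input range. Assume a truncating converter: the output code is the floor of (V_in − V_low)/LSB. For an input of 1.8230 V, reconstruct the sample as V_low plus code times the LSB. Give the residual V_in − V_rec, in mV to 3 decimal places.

One LSB is 2.5 V / 1024 = 2.441 mV.
Scaled input = 746.7008 LSBs, so code = 746.
V_rec = 0 + 746·0.00244141 = 1.8212891 V.
V_in − V_rec = 0.00171094 V = 1.711 mV.

1.711 mV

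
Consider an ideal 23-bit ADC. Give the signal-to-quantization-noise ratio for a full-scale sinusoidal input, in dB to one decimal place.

SNR ≈ 6.02·N + 1.76 dB = 6.02·23 + 1.76 = 140.22 dB.

140.2 dB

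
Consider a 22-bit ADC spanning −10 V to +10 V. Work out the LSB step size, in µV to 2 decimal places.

4.77 µV

Full-scale span = 20 V.
LSB = 20 / 2^22 = 20 / 4194304 = 4.76837e-06 V = 4.77 µV.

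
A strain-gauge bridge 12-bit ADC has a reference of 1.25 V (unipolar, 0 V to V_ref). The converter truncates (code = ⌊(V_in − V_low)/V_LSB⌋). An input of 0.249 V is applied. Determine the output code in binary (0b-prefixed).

With 4096 levels over 1.25 V, one step is 305.18 µV.
(0.249 − 0) / 0.000305176 = 815.923 LSBs.
Floor → code 815.
In binary (0b-prefixed): 0b1100101111.

code 0b1100101111 (decimal 815)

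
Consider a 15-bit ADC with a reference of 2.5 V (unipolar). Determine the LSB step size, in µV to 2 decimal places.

76.29 µV

Full-scale span = 2.5 V.
LSB = 2.5 / 2^15 = 2.5 / 32768 = 7.62939e-05 V = 76.29 µV.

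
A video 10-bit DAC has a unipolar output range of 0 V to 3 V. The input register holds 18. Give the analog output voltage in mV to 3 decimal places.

52.734 mV

LSB = 3 V / 2^10 = 2.930 mV.
V_out = 0 + 18 × 0.00292969 V = 0.0527344 V.
= 52.734 mV.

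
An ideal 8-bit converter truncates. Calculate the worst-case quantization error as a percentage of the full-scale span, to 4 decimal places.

Truncating → worst-case error = 1 LSB = V_FS/2^8, so 100/256 = 0.390625 % of full scale.

0.3906 %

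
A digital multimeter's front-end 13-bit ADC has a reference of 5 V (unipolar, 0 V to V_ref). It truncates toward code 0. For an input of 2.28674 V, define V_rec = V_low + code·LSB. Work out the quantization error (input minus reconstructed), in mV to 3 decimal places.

0.363 mV

Step size: 5 V ÷ 2^13 = 0.610 mV.
(V_in − V_low)/LSB = (2.28674 − 0)/0.000610352 = 3746.5948 → code 3746 (floor).
V_rec = 0 + 3746·0.000610352 = 2.286377 V.
Error = 2.28674 − 2.286377 = 0.000363047 V = 0.363 mV.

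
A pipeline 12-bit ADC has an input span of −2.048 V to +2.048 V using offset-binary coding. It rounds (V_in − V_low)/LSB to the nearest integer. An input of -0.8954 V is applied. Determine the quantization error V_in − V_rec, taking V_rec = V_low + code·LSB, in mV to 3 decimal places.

LSB = 4.096/2^12 = 1.000 mV.
(V_in − V_low)/LSB = (-0.8954 − (−2.048))/0.001 = 1152.6000 → code 1153 (round).
V_rec = (−2.048) + 1153·0.001 = -0.895 V.
Error = -0.8954 − (−0.895) = -0.0004 V = -0.400 mV.

-0.400 mV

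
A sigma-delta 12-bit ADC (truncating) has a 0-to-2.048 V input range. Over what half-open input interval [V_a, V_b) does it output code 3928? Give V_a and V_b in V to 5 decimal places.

LSB = 2.048/2^12 = 0.500 mV.
V_a = V_low + 3928·LSB = 1.964 V; V_b = V_low + 3929·LSB = 1.9645 V.

[1.96400 V, 1.96450 V)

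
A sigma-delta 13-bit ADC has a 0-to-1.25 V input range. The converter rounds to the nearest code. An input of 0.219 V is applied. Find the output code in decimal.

With 8192 levels over 1.25 V, one step is 152.59 µV.
(0.219 − 0) / 0.000152588 = 1435.238 LSBs.
round(1435.238) = 1435.

code 1435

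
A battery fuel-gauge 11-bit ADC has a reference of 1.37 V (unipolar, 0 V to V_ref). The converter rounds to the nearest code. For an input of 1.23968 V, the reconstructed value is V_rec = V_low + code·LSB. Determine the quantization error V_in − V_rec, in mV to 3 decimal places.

0.124 mV

Step size: 1.37 V ÷ 2^11 = 0.669 mV.
Scaled input = 1853.1859 LSBs, so code = 1853.
Code 1853 maps back to 0 + 1853×0.000668945 V = 1.2395557 V.
V_in − V_rec = 0.000124336 V = 0.124 mV.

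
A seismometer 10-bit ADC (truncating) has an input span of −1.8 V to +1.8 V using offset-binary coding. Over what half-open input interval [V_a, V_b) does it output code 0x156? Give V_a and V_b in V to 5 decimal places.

[-0.59766 V, -0.59414 V)

LSB = 3.6/2^10 = 3.516 mV.
Code 0x156 = 342 decimal.
V_a = V_low + 342·LSB = -0.597656 V; V_b = V_low + 343·LSB = -0.594141 V.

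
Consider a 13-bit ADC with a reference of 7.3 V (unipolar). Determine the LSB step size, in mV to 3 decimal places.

0.891 mV

Full-scale span = 7.3 V.
LSB = 7.3 / 2^13 = 7.3 / 8192 = 0.000891113 V = 0.891 mV.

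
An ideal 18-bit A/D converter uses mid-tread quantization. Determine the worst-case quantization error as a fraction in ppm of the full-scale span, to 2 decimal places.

1.91 ppm

Rounding → worst-case error = ½ LSB = V_FS/2^19, so 1e+06/524288 = 1.90735 ppm of full scale.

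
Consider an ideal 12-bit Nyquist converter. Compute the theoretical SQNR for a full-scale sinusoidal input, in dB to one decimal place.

74.0 dB

SNR ≈ 6.02·N + 1.76 dB = 6.02·12 + 1.76 = 74.00 dB.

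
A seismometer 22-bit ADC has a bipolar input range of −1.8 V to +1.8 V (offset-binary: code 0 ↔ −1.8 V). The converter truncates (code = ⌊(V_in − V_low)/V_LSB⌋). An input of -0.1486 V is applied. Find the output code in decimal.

With 4194304 levels over 3.6 V, one step is 0.86 µV.
(V_in − V_low)/LSB = (-0.1486 − (−1.8)) / 8.58307e-07 = 1924020.452.
So the output code is 1924020.

code 1924020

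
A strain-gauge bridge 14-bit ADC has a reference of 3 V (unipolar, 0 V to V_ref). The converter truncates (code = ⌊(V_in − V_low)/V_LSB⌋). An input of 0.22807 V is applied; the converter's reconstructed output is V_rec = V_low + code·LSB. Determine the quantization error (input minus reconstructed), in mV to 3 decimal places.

One LSB is 3 V / 16384 = 183.11 µV.
(0.22807 − 0)/0.000183105 = 1245.5663; ⌊·⌋ gives code 1245.
Reconstructed: 0.22796631 V.
Difference: 0.000103691 V → 0.104 mV.

0.104 mV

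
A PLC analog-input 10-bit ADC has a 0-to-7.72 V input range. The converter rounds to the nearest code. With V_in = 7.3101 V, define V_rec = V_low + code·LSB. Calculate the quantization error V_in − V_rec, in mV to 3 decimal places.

One LSB is 7.72 V / 1024 = 7.539 mV.
(7.3101 − 0)/0.00753906 = 969.6298; round gives code 970.
Code 970 maps back to 0 + 970×0.00753906 V = 7.3128906 V.
Difference: -0.00279063 V → -2.791 mV.

-2.791 mV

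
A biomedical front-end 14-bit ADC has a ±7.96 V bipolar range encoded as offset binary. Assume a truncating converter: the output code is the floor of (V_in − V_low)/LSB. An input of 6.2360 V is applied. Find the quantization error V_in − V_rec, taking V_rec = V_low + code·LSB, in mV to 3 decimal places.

One LSB is 15.92 V / 16384 = 0.972 mV.
(6.2360 − (−7.96))/0.00097168 = 14609.7528; ⌊·⌋ gives code 14609.
Code 14609 maps back to (−7.96) + 14609×0.00097168 V = 6.2352686 V.
Difference: 0.000731445 V → 0.731 mV.

0.731 mV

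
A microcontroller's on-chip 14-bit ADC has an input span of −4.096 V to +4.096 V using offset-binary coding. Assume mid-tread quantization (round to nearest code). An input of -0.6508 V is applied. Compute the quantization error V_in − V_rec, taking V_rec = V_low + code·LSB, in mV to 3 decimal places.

0.200 mV

One LSB is 8.192 V / 16384 = 0.500 mV.
(V_in − V_low)/LSB = (-0.6508 − (−4.096))/0.0005 = 6890.4000 → code 6890 (round).
Code 6890 maps back to (−4.096) + 6890×0.0005 V = -0.651 V.
Difference: 0.0002 V → 0.200 mV.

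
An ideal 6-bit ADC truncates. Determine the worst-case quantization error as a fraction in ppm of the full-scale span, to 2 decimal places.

Truncating → worst-case error = 1 LSB = V_FS/2^6, so 1e+06/64 = 15625 ppm of full scale.

15625.00 ppm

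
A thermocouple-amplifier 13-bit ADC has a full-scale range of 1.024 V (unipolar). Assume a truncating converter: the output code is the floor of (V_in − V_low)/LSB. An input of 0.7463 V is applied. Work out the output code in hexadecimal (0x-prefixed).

Full-scale span = 1.024 V; LSB = 1.024/2^13 = 125.00 µV.
Input sits at 5970.400 steps above V_low.
⌊·⌋(5970.400) = 5970.
In hexadecimal (0x-prefixed): 0x1752.

code 0x1752 (decimal 5970)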